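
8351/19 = 8351/19 = 439.53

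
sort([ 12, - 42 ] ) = [ - 42,12]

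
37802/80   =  18901/40=472.52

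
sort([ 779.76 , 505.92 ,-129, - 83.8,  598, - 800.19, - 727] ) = [-800.19,  -  727, - 129,- 83.8,505.92,598,779.76]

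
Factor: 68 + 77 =145 = 5^1 *29^1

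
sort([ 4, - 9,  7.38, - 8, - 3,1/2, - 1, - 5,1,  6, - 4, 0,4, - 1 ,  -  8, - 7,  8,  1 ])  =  [ - 9, - 8,- 8, - 7 , - 5, -4, - 3, - 1, - 1,0 , 1/2,1, 1,4, 4, 6, 7.38,8 ]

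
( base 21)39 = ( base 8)110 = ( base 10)72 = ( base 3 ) 2200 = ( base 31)2A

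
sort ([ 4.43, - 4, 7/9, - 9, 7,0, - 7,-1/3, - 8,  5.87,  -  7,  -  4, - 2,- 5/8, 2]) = [ - 9, - 8, - 7, -7, - 4, - 4, - 2,  -  5/8, - 1/3, 0, 7/9, 2,4.43, 5.87, 7] 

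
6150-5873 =277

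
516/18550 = 258/9275 = 0.03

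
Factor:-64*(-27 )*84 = 145152  =  2^8*3^4*7^1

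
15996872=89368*179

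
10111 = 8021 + 2090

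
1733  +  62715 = 64448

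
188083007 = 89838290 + 98244717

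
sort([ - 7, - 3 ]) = [ - 7, - 3 ]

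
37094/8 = 18547/4= 4636.75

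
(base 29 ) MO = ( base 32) km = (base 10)662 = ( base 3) 220112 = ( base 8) 1226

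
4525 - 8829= - 4304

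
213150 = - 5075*(-42) 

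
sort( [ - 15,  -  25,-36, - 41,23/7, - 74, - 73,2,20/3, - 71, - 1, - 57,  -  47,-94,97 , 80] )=[ - 94,-74, - 73,  -  71, - 57,  -  47,-41,  -  36 ,-25, - 15,  -  1,2,23/7,  20/3, 80, 97]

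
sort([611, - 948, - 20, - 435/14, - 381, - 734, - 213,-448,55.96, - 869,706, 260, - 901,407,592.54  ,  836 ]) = [ - 948, - 901, - 869,-734,  -  448, - 381, -213, - 435/14,- 20,55.96,260,407, 592.54, 611,706,836 ] 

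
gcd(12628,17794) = 574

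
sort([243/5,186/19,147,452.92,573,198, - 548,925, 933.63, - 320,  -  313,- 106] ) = [ - 548, - 320, - 313,-106,186/19,243/5,147, 198,452.92,573 , 925,  933.63] 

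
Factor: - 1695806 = - 2^1*7^1*89^1*1361^1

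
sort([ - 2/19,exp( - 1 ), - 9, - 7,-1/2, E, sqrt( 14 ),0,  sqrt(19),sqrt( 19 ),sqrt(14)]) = [ - 9, - 7, -1/2, - 2/19,0, exp( - 1),  E,sqrt(14),sqrt( 14), sqrt( 19 ), sqrt ( 19) ] 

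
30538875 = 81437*375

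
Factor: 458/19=2^1 * 19^(  -  1)*229^1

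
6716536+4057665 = 10774201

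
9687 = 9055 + 632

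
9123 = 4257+4866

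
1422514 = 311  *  4574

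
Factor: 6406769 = 61^1 *127^1 * 827^1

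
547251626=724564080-177312454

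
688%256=176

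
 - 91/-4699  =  91/4699=0.02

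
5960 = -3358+9318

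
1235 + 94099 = 95334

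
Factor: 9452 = 2^2*17^1*139^1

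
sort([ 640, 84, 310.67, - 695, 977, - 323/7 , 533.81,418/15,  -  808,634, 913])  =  [ - 808 ,-695, - 323/7,418/15,84, 310.67,533.81,634, 640, 913 , 977]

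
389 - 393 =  - 4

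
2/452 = 1/226 = 0.00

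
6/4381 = 6/4381 = 0.00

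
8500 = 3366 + 5134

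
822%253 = 63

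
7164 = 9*796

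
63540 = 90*706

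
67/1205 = 67/1205 = 0.06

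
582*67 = 38994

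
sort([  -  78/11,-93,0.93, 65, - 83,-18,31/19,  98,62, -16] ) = [ - 93,-83,-18,-16, - 78/11 , 0.93,31/19,62,65, 98]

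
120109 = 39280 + 80829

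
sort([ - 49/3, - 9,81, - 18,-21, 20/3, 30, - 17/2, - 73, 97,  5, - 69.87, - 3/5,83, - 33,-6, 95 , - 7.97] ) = [ - 73, - 69.87, - 33, - 21, - 18,-49/3,- 9, - 17/2,-7.97, - 6, - 3/5, 5,20/3, 30, 81,83, 95, 97] 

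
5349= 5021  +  328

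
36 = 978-942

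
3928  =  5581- 1653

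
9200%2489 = 1733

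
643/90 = 7 +13/90 = 7.14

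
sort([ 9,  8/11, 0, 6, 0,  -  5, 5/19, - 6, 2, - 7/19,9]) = [ -6, - 5, - 7/19, 0, 0, 5/19,8/11, 2 , 6, 9 , 9]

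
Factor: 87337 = 87337^1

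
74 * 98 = 7252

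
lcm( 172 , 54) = 4644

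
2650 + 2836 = 5486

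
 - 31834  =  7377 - 39211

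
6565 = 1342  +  5223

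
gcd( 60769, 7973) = 67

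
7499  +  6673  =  14172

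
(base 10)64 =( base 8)100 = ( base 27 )2a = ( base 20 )34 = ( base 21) 31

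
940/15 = 62 + 2/3 = 62.67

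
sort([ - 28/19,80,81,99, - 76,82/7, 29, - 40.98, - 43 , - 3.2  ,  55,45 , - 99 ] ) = [- 99,  -  76, - 43,-40.98, - 3.2, - 28/19, 82/7, 29, 45, 55,80, 81, 99]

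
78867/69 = 1143 = 1143.00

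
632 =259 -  - 373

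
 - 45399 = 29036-74435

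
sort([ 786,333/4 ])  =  [ 333/4, 786]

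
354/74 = 177/37  =  4.78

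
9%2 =1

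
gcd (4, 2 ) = 2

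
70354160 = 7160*9826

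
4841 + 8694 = 13535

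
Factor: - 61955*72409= - 5^1*19^1*37^1 * 103^1*12391^1 = - 4486099595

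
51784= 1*51784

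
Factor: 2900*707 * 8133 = 16675089900 = 2^2* 3^1*5^2*7^1  *  29^1 * 101^1*2711^1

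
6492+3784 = 10276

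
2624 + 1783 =4407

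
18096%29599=18096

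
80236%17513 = 10184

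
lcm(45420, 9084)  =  45420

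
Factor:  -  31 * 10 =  - 310=- 2^1*5^1*31^1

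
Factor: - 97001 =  - 97001^1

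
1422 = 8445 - 7023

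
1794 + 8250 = 10044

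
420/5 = 84 =84.00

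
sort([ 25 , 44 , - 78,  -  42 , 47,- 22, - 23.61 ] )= [ - 78, - 42, - 23.61, - 22,25 , 44, 47 ]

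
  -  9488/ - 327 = 29 + 5/327 = 29.02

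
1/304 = 1/304=0.00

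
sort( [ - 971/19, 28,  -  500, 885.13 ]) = [ - 500, - 971/19, 28,885.13 ]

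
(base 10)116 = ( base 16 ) 74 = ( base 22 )56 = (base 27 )48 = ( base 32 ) 3k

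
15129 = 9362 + 5767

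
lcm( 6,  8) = 24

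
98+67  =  165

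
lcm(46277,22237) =1712249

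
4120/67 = 61+33/67= 61.49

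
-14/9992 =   -  1+ 4989/4996  =  - 0.00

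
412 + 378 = 790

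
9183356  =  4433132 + 4750224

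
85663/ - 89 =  - 85663/89  =  -962.51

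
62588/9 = 62588/9 =6954.22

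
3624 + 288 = 3912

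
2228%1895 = 333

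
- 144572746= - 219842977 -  - 75270231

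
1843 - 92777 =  - 90934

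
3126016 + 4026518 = 7152534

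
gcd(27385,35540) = 5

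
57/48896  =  57/48896  =  0.00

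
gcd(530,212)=106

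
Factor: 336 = 2^4*3^1*7^1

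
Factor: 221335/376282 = 2^( - 1)*5^1*47^( - 1)*4003^( - 1)*44267^1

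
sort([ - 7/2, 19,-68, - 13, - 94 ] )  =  [ - 94, - 68, - 13, - 7/2, 19 ]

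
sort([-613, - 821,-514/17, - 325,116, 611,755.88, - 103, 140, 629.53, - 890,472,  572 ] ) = [  -  890, - 821, - 613, - 325,-103,-514/17, 116, 140,472,572,611,629.53, 755.88]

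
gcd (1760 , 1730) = 10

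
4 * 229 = 916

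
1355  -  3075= -1720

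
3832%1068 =628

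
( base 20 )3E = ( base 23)35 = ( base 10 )74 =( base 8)112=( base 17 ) 46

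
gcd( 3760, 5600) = 80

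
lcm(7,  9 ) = 63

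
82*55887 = 4582734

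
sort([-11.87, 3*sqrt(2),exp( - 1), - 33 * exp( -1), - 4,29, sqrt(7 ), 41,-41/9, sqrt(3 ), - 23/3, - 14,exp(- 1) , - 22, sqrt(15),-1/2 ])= [-22, - 14, - 33* exp( - 1 ), - 11.87, - 23/3, - 41/9, - 4 , - 1/2, exp(  -  1), exp( - 1), sqrt(3), sqrt( 7),sqrt(15), 3*sqrt(2 ),29, 41]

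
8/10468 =2/2617 = 0.00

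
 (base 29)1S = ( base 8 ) 71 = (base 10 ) 57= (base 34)1N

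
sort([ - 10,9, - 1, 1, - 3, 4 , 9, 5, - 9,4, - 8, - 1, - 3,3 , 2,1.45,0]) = [ - 10, - 9,  -  8, - 3,  -  3, - 1, - 1, 0,1,1.45,2,3,4,4,5,9,9] 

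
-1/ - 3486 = 1/3486= 0.00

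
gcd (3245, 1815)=55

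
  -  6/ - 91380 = 1/15230 = 0.00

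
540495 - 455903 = 84592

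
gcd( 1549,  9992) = 1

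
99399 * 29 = 2882571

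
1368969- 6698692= - 5329723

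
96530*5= 482650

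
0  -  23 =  - 23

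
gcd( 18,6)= 6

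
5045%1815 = 1415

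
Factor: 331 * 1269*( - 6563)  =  -3^3 * 47^1 * 331^1*6563^1 = - 2756715957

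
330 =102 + 228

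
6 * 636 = 3816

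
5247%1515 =702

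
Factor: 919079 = 7^1*131297^1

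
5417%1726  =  239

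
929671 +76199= 1005870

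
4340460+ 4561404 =8901864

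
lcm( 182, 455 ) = 910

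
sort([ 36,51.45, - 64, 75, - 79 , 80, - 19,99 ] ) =[ - 79, - 64, - 19,36, 51.45,75,  80,99]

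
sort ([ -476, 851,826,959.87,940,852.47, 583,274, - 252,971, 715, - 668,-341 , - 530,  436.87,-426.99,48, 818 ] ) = [ - 668,-530, - 476, - 426.99, - 341 ,  -  252 , 48,  274 , 436.87,583,715, 818 , 826, 851 , 852.47, 940,959.87,971]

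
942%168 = 102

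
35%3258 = 35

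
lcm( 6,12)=12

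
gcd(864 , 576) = 288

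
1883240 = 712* 2645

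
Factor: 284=2^2*71^1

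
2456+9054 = 11510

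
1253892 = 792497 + 461395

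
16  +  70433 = 70449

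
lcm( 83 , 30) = 2490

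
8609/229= 8609/229 =37.59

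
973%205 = 153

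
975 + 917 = 1892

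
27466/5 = 27466/5 = 5493.20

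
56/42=4/3= 1.33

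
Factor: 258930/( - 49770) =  - 3^1*79^( -1 )*137^1 = -  411/79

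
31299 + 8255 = 39554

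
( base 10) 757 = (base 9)1031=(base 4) 23311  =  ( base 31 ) od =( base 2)1011110101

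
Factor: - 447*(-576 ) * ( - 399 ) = - 102731328 = -2^6*3^4*7^1*19^1*149^1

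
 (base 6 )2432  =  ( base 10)596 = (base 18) 1f2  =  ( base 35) h1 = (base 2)1001010100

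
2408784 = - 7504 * ( - 321)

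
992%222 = 104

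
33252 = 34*978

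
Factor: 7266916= 2^2*1816729^1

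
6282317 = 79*79523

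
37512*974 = 36536688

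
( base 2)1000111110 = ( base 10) 574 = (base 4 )20332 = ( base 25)mo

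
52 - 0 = 52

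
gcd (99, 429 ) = 33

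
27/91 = 27/91 = 0.30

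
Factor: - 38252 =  - 2^2 * 73^1 * 131^1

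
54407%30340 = 24067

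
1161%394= 373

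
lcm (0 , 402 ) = 0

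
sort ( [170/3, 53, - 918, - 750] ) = [ - 918 , - 750, 53,170/3] 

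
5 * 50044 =250220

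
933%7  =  2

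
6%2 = 0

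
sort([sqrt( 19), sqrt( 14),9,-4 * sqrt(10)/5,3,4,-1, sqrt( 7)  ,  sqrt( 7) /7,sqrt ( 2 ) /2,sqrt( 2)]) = [ - 4*sqrt( 10 ) /5,-1,  sqrt( 7) /7,sqrt( 2 ) /2,sqrt( 2), sqrt ( 7),  3,sqrt( 14),4,sqrt( 19 ),9]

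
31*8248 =255688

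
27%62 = 27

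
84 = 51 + 33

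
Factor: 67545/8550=79/10= 2^(- 1)*5^( - 1)*79^1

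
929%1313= 929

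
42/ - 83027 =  - 6/11861 = -0.00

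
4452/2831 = 4452/2831 = 1.57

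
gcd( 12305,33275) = 5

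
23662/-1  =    -  23662/1 = - 23662.00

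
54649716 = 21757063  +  32892653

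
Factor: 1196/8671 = 2^2*  29^( - 1) = 4/29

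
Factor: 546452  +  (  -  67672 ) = 478780 = 2^2*5^1*37^1*647^1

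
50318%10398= 8726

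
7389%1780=269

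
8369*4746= 39719274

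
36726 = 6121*6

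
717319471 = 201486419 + 515833052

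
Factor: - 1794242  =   - 2^1*41^1*21881^1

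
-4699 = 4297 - 8996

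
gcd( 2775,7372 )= 1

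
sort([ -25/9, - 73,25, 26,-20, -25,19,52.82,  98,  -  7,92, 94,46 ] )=[ - 73, - 25, - 20, - 7,-25/9,19,25,  26, 46, 52.82,92,94, 98]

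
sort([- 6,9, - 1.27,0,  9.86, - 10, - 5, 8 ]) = [- 10, - 6,  -  5, - 1.27,  0,8,9 , 9.86]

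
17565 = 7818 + 9747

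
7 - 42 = -35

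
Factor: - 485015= -5^1* 97003^1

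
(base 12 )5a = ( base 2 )1000110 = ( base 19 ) 3D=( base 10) 70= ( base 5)240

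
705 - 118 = 587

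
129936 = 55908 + 74028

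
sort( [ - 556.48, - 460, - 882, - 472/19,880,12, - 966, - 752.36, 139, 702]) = [ - 966 , - 882, - 752.36, - 556.48, - 460 ,-472/19,12, 139, 702, 880]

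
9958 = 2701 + 7257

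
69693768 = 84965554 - 15271786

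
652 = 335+317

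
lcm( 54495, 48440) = 435960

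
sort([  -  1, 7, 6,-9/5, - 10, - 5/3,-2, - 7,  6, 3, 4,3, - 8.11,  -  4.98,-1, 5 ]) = [ - 10,-8.11, - 7, - 4.98, - 2, - 9/5, - 5/3, - 1, - 1 , 3, 3,4, 5,  6,6 , 7]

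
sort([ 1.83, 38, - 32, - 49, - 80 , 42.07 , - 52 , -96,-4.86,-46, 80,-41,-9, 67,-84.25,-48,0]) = [ -96, - 84.25,  -  80,-52, - 49, - 48, - 46, - 41, - 32  , - 9, - 4.86, 0,1.83,38,42.07,67 , 80]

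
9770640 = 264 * 37010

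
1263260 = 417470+845790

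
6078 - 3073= 3005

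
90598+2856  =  93454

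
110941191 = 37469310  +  73471881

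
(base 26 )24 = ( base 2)111000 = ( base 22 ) 2C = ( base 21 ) 2e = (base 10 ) 56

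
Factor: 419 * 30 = 2^1*3^1*5^1*419^1 = 12570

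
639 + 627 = 1266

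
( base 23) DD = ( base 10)312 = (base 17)116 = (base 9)376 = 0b100111000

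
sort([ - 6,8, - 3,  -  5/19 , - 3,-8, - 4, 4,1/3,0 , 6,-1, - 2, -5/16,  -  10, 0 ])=[ - 10, - 8, - 6, - 4 ,  -  3 , - 3, -2, - 1, - 5/16,-5/19,  0, 0,1/3, 4,6,8]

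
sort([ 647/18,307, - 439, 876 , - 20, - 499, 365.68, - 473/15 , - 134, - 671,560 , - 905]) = [-905, - 671, - 499, - 439, - 134 , - 473/15, - 20,647/18 , 307, 365.68,560,876]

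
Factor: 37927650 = 2^1*3^1 * 5^2*29^1*8719^1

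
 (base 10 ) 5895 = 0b1011100000111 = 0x1707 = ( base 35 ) 4SF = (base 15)1B30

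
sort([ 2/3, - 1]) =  [ - 1,2/3] 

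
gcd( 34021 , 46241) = 13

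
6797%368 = 173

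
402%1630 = 402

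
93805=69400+24405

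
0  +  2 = 2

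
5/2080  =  1/416 = 0.00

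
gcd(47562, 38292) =6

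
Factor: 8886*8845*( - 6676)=-2^3*3^1*5^1*29^1*61^1 * 1481^1*1669^1 = -524711368920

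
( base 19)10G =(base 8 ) 571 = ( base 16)179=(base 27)DQ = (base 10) 377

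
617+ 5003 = 5620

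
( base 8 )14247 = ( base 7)24254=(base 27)8HK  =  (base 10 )6311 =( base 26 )98J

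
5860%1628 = 976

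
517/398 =1  +  119/398 = 1.30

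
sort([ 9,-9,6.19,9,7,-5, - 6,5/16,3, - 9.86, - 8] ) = [ - 9.86, - 9, - 8, - 6, - 5,5/16,3,6.19,7,9, 9] 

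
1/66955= 1/66955 = 0.00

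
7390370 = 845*8746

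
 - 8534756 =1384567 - 9919323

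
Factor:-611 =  - 13^1*47^1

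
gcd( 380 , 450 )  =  10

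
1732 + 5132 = 6864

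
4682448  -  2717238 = 1965210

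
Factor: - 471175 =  - 5^2*47^1*401^1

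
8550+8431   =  16981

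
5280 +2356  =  7636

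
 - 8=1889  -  1897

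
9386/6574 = 1 + 74/173 = 1.43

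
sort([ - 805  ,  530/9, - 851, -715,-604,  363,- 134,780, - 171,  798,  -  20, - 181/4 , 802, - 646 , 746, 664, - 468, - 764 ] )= [ - 851, - 805, - 764, - 715, - 646, - 604 , - 468, - 171, - 134,- 181/4, - 20,530/9,363, 664, 746,780, 798, 802 ] 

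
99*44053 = 4361247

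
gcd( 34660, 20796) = 6932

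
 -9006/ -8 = 4503/4= 1125.75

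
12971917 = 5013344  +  7958573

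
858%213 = 6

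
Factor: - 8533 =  -7^1*  23^1*53^1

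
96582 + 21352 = 117934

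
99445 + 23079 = 122524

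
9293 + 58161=67454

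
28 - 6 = 22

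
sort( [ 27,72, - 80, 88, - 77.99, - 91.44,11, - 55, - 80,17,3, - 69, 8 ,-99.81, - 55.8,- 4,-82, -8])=[-99.81,-91.44 ,-82, - 80,-80, - 77.99,-69,-55.8, -55,-8, - 4,3,8,11,17,27,72,88]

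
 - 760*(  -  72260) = 54917600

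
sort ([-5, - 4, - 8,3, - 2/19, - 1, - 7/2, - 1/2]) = [ - 8, - 5, - 4, - 7/2, - 1, - 1/2, - 2/19,3 ] 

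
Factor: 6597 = 3^2*733^1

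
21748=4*5437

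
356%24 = 20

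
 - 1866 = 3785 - 5651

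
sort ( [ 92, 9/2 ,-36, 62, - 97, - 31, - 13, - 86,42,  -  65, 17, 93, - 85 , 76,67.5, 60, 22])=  [ - 97, - 86, - 85,-65, - 36, - 31 , - 13, 9/2, 17, 22,42, 60,62, 67.5 , 76, 92,93] 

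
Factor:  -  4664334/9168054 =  - 7^( - 1 )  *  218287^( - 1)*777389^1=- 777389/1528009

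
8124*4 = 32496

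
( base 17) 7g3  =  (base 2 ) 100011111010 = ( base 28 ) 2Q2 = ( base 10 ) 2298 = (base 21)549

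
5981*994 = 5945114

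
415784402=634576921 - 218792519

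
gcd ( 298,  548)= 2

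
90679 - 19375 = 71304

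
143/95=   143/95 = 1.51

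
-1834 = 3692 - 5526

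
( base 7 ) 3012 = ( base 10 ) 1038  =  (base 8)2016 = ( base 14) 542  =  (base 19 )2gc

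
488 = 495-7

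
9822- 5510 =4312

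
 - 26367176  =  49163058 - 75530234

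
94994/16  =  5937+1/8= 5937.12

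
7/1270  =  7/1270 = 0.01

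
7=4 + 3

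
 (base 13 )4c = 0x40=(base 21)31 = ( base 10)64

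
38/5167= 38/5167 = 0.01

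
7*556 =3892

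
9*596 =5364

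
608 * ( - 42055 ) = -25569440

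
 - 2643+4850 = 2207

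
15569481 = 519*29999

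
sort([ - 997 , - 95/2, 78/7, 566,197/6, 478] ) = [ - 997,-95/2  ,  78/7, 197/6,478,566]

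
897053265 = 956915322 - 59862057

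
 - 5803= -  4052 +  - 1751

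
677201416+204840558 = 882041974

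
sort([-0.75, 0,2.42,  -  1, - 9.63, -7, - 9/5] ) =[ - 9.63,-7, - 9/5, - 1, - 0.75, 0,2.42]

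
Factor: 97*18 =2^1*3^2 *97^1=1746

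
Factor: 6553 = 6553^1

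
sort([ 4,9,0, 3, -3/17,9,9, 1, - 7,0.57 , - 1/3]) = [ - 7, - 1/3, - 3/17,  0,  0.57,1,3, 4, 9,  9,9]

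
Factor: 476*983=467908 = 2^2*7^1*17^1*983^1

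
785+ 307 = 1092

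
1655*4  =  6620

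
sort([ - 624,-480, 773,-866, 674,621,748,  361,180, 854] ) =[ - 866 , - 624,  -  480,180, 361 , 621,674 , 748,773, 854]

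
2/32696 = 1/16348 = 0.00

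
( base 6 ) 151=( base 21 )34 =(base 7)124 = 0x43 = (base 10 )67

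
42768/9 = 4752  =  4752.00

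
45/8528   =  45/8528 = 0.01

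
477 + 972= 1449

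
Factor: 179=179^1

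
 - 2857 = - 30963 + 28106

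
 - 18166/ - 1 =18166  +  0/1 = 18166.00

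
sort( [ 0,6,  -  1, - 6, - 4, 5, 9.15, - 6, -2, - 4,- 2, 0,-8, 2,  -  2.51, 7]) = [ - 8, - 6 , - 6, -4, - 4,-2.51,-2,-2, - 1,0,0, 2, 5, 6, 7,9.15]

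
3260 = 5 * 652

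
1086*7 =7602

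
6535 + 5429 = 11964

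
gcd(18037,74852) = 1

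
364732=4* 91183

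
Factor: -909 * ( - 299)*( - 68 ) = -18481788 = -2^2*3^2*13^1 * 17^1*23^1*101^1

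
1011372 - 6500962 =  - 5489590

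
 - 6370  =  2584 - 8954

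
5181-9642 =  - 4461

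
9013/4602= 9013/4602= 1.96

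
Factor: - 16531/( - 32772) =2^( - 2)*3^(  -  1 )*61^1*271^1*2731^ ( - 1)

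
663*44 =29172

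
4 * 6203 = 24812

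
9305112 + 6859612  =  16164724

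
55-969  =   - 914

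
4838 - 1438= 3400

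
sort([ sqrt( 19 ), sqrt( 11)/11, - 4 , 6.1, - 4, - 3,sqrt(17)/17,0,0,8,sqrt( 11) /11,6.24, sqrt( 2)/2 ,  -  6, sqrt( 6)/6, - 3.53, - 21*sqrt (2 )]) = [ - 21*sqrt( 2), - 6, - 4, - 4, -3.53, - 3, 0, 0, sqrt( 17 )/17,sqrt(11)/11,sqrt( 11 )/11,sqrt(6 ) /6,sqrt (2)/2, sqrt(19) , 6.1, 6.24, 8 ] 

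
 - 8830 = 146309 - 155139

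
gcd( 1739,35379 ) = 1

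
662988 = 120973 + 542015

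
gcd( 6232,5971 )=1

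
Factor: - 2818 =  - 2^1*1409^1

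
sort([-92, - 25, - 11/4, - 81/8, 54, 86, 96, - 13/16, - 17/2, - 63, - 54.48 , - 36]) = [ - 92, - 63, - 54.48, - 36, - 25, - 81/8, - 17/2,- 11/4 ,  -  13/16, 54,86 , 96]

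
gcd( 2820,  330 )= 30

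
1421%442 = 95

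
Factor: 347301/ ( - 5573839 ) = - 3^3*19^1*677^1*5573839^(-1)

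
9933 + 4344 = 14277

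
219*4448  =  974112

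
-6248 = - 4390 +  - 1858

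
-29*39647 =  - 1149763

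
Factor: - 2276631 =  - 3^2*7^1*36137^1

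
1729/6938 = 1729/6938 = 0.25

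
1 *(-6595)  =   - 6595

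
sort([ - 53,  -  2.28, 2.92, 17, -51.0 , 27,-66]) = [-66,-53, - 51.0 ,  -  2.28,2.92,17 , 27]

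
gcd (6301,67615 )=1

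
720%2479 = 720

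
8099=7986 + 113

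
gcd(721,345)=1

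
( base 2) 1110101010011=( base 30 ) 8A7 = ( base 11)5705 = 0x1D53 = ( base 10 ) 7507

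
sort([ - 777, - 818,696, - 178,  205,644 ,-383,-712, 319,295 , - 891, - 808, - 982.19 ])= [ - 982.19,-891, - 818,-808, - 777, -712, - 383, - 178,205,295,  319, 644,  696 ] 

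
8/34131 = 8/34131 =0.00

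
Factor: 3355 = 5^1*11^1*61^1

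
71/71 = 1 =1.00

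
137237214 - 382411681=-245174467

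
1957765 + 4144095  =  6101860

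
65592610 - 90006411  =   - 24413801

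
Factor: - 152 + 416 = 264 = 2^3*3^1*11^1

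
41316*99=4090284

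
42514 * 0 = 0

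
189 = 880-691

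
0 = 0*8256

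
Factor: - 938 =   -  2^1*7^1* 67^1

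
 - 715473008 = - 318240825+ - 397232183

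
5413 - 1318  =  4095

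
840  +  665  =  1505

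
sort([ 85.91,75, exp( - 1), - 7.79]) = [ - 7.79, exp( - 1),75,  85.91]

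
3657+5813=9470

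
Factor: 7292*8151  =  59437092 =2^2 * 3^1*11^1 * 13^1 * 19^1 * 1823^1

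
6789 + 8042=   14831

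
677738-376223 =301515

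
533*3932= 2095756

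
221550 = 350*633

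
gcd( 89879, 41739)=1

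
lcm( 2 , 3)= 6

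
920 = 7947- 7027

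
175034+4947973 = 5123007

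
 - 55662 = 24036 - 79698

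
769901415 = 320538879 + 449362536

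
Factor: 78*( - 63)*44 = -2^3* 3^3*7^1*11^1  *  13^1=- 216216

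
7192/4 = 1798 = 1798.00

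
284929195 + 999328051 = 1284257246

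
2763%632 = 235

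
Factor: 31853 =53^1*601^1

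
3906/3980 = 1953/1990  =  0.98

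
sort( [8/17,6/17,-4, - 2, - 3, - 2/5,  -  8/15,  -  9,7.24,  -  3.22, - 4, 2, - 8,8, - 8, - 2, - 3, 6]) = [ - 9, - 8,-8, - 4, - 4, - 3.22, - 3,-3 ,- 2, - 2, - 8/15,-2/5 , 6/17,8/17, 2,6, 7.24,8]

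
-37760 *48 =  - 1812480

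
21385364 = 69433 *308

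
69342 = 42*1651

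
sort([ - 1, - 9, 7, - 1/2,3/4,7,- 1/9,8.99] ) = [ - 9, - 1, - 1/2,  -  1/9,3/4 , 7, 7 , 8.99]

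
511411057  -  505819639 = 5591418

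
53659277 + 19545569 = 73204846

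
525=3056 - 2531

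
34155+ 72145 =106300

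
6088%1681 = 1045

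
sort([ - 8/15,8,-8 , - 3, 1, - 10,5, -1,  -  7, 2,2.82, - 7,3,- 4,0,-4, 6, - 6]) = [ - 10,-8, - 7,- 7, -6, - 4,  -  4,-3, - 1, - 8/15,  0, 1, 2, 2.82,3,5,6,8] 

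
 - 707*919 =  - 649733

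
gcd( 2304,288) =288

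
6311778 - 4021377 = 2290401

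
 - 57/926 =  - 1 + 869/926 = - 0.06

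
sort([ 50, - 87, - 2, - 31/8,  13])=[-87, - 31/8,-2, 13, 50]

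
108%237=108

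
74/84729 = 74/84729 =0.00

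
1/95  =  1/95 = 0.01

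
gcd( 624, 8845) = 1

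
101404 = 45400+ 56004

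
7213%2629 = 1955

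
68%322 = 68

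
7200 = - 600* ( - 12) 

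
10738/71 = 151+17/71 = 151.24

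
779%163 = 127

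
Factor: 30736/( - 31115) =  - 2^4*5^(- 1 )*7^( - 2 ) * 17^1* 113^1*127^(-1) 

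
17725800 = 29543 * 600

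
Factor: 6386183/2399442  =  2^( - 1)*3^( - 1)*113^ ( - 1)*179^1*3539^ ( - 1)*35677^1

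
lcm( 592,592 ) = 592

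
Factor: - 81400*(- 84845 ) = 2^3 *5^3*11^1*37^1*71^1*239^1 = 6906383000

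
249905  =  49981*5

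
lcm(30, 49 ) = 1470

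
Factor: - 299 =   -  13^1*23^1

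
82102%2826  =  148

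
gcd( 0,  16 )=16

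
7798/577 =13 + 297/577 = 13.51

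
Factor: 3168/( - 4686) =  - 2^4*3^1*71^( - 1) =-  48/71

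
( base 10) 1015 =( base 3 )1101121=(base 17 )38c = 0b1111110111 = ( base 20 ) 2af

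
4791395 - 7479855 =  - 2688460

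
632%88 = 16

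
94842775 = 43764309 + 51078466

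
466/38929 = 466/38929 = 0.01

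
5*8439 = 42195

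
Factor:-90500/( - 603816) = 2^( - 1 ) * 3^( - 1)*5^3*139^( - 1) =125/834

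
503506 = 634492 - 130986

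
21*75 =1575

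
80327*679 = 54542033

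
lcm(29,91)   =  2639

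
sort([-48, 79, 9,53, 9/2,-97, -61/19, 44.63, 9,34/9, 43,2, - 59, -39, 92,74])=[ - 97, - 59,  -  48, - 39, -61/19,2,34/9 , 9/2, 9, 9,43,  44.63, 53,74, 79,  92 ]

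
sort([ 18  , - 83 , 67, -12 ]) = [ - 83, - 12, 18, 67]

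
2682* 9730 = 26095860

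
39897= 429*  93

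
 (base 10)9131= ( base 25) ef6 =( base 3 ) 110112012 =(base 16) 23ab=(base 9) 13465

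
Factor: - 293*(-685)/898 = 200705/898=2^( - 1 )*5^1*137^1*293^1 * 449^( - 1)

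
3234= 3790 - 556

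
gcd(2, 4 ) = 2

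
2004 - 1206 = 798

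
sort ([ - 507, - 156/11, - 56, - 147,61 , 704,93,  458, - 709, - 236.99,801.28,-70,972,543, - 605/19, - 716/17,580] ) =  [ - 709,  -  507, - 236.99,  -  147 , - 70, - 56, -716/17, - 605/19, - 156/11,61,93, 458,  543 , 580,704,801.28,972 ] 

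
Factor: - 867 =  - 3^1*17^2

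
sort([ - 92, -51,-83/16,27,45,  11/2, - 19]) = [-92, -51, - 19, - 83/16,11/2,27,45]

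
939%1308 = 939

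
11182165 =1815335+9366830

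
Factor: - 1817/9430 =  - 79/410 = - 2^( - 1 )*5^( - 1)*41^( - 1 )*79^1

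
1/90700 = 1/90700 = 0.00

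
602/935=602/935 = 0.64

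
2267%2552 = 2267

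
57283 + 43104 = 100387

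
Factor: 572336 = 2^4* 35771^1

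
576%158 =102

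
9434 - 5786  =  3648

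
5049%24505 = 5049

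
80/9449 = 80/9449= 0.01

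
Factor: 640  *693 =2^7 * 3^2*5^1*7^1  *  11^1 = 443520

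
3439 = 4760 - 1321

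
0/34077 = 0 = 0.00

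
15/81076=15/81076=0.00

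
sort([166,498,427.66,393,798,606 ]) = [166,393, 427.66,498, 606, 798 ] 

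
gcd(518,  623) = 7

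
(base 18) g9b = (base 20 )d7h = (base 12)3125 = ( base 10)5357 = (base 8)12355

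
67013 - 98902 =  - 31889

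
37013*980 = 36272740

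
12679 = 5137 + 7542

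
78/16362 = 13/2727 = 0.00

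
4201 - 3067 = 1134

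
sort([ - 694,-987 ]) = [- 987, - 694] 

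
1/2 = 1/2 = 0.50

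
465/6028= 465/6028 = 0.08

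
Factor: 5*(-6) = -30= - 2^1*3^1*5^1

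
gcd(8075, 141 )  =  1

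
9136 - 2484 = 6652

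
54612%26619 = 1374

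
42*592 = 24864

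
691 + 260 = 951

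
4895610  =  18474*265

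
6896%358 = 94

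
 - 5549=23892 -29441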